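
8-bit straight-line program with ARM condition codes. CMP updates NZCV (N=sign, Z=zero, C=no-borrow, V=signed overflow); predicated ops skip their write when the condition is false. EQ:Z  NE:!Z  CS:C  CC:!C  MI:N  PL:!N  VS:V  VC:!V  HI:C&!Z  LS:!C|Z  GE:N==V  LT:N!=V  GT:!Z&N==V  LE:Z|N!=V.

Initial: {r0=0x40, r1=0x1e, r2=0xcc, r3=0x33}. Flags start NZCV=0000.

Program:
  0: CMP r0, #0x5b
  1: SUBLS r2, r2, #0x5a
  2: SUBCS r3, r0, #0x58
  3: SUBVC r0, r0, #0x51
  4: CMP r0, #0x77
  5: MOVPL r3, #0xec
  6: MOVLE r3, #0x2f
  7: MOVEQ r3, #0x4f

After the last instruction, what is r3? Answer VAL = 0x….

[0] flags=1000 → (cmp)
[1] flags=1000 LS?T → r2=0x72
[2] flags=1000 CS?F → skip
[3] flags=1000 VC?T → r0=0xef
[4] flags=0011 → (cmp)
[5] flags=0011 PL?T → r3=0xec
[6] flags=0011 LE?T → r3=0x2f
[7] flags=0011 EQ?F → skip

VAL = 0x2f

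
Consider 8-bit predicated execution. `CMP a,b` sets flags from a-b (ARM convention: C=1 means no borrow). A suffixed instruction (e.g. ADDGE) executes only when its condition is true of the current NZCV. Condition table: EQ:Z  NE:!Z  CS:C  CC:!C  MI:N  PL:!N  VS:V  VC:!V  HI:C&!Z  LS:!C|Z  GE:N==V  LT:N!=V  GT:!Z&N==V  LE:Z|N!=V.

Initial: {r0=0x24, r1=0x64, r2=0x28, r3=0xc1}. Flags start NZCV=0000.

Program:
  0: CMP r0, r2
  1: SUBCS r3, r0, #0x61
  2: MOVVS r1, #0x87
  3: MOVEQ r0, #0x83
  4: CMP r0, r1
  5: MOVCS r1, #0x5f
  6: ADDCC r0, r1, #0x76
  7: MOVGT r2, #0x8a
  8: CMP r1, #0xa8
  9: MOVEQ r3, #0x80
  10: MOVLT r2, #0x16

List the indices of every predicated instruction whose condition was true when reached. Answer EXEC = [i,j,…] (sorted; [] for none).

[0] flags=1000 → (cmp)
[1] flags=1000 CS?F → skip
[2] flags=1000 VS?F → skip
[3] flags=1000 EQ?F → skip
[4] flags=1000 → (cmp)
[5] flags=1000 CS?F → skip
[6] flags=1000 CC?T → r0=0xda
[7] flags=1000 GT?F → skip
[8] flags=1001 → (cmp)
[9] flags=1001 EQ?F → skip
[10] flags=1001 LT?F → skip

EXEC = [6]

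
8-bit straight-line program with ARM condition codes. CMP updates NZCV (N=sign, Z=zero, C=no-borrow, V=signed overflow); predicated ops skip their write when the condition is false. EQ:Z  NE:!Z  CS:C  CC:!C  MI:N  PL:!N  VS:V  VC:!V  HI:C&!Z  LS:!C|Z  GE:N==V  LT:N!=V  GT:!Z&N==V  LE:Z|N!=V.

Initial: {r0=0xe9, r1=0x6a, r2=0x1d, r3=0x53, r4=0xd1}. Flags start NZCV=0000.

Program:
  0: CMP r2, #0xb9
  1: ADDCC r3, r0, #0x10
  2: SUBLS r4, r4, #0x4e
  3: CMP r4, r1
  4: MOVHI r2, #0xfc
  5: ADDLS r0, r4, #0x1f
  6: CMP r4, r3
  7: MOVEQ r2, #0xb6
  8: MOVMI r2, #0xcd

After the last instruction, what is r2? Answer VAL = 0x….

VAL = 0xcd

[0] flags=0000 → (cmp)
[1] flags=0000 CC?T → r3=0xf9
[2] flags=0000 LS?T → r4=0x83
[3] flags=0011 → (cmp)
[4] flags=0011 HI?T → r2=0xfc
[5] flags=0011 LS?F → skip
[6] flags=1000 → (cmp)
[7] flags=1000 EQ?F → skip
[8] flags=1000 MI?T → r2=0xcd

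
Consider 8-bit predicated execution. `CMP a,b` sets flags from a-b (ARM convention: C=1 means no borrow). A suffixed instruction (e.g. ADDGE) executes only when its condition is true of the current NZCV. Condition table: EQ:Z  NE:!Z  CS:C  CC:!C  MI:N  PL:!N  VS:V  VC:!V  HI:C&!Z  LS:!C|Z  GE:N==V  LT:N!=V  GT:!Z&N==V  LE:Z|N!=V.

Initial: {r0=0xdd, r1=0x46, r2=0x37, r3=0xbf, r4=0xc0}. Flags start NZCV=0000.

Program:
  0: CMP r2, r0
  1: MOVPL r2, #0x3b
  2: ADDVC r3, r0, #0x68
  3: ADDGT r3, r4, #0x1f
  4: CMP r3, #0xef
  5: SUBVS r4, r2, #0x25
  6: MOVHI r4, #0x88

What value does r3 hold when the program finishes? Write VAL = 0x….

VAL = 0xdf

[0] flags=0000 → (cmp)
[1] flags=0000 PL?T → r2=0x3b
[2] flags=0000 VC?T → r3=0x45
[3] flags=0000 GT?T → r3=0xdf
[4] flags=1000 → (cmp)
[5] flags=1000 VS?F → skip
[6] flags=1000 HI?F → skip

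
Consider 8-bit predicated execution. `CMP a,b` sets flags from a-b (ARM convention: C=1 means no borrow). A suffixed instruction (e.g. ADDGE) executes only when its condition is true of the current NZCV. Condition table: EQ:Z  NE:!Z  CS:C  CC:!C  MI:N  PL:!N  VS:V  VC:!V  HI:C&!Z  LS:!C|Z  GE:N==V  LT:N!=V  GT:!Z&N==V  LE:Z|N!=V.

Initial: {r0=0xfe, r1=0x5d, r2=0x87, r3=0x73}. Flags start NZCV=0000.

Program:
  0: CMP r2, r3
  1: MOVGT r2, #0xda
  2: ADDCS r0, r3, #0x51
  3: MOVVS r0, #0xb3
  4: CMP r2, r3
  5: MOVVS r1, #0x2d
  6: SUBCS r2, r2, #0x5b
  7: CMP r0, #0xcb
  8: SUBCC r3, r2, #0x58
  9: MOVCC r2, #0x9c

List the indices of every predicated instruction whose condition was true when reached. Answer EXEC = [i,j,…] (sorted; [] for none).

EXEC = [2,3,5,6,8,9]

[0] flags=0011 → (cmp)
[1] flags=0011 GT?F → skip
[2] flags=0011 CS?T → r0=0xc4
[3] flags=0011 VS?T → r0=0xb3
[4] flags=0011 → (cmp)
[5] flags=0011 VS?T → r1=0x2d
[6] flags=0011 CS?T → r2=0x2c
[7] flags=1000 → (cmp)
[8] flags=1000 CC?T → r3=0xd4
[9] flags=1000 CC?T → r2=0x9c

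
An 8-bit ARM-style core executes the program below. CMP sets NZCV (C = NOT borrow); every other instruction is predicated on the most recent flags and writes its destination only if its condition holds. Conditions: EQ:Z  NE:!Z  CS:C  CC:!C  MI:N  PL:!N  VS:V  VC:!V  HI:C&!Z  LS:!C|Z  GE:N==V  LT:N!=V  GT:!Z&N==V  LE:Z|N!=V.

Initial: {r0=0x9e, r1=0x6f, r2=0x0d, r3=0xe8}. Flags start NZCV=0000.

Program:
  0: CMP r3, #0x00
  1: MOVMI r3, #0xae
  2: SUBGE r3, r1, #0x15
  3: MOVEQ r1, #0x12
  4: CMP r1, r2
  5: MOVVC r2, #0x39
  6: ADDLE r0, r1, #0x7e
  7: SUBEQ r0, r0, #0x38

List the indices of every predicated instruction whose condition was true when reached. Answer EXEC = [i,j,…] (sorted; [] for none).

[0] flags=1010 → (cmp)
[1] flags=1010 MI?T → r3=0xae
[2] flags=1010 GE?F → skip
[3] flags=1010 EQ?F → skip
[4] flags=0010 → (cmp)
[5] flags=0010 VC?T → r2=0x39
[6] flags=0010 LE?F → skip
[7] flags=0010 EQ?F → skip

EXEC = [1,5]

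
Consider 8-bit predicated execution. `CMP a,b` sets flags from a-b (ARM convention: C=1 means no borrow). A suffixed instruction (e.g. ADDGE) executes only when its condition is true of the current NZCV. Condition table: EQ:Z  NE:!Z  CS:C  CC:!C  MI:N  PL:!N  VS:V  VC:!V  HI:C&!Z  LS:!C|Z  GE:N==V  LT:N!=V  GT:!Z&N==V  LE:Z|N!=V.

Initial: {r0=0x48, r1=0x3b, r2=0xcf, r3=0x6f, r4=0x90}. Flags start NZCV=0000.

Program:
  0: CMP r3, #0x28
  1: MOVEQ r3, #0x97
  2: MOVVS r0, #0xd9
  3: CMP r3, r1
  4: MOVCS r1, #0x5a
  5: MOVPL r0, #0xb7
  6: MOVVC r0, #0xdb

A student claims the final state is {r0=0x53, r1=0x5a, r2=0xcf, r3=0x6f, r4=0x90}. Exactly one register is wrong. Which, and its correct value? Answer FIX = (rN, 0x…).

0: ✓ CMP  NZCV=0010
1: · MOVEQ
2: · MOVVS
3: ✓ CMP  NZCV=0010
4: ✓ MOVCS  r1←0x5a
5: ✓ MOVPL  r0←0xb7
6: ✓ MOVVC  r0←0xdb

FIX = (r0, 0xdb)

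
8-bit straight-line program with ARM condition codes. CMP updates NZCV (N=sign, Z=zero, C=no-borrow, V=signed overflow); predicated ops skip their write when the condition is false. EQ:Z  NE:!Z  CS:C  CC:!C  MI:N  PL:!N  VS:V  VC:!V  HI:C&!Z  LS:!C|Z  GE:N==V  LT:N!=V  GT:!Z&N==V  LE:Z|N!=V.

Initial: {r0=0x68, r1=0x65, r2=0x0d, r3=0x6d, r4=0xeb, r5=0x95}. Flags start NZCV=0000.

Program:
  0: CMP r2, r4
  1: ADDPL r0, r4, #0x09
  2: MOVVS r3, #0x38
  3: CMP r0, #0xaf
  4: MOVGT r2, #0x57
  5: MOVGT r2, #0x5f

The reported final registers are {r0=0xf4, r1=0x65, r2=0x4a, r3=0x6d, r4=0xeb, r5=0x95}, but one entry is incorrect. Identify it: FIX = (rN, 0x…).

FIX = (r2, 0x5f)

[0] flags=0000 → (cmp)
[1] flags=0000 PL?T → r0=0xf4
[2] flags=0000 VS?F → skip
[3] flags=0010 → (cmp)
[4] flags=0010 GT?T → r2=0x57
[5] flags=0010 GT?T → r2=0x5f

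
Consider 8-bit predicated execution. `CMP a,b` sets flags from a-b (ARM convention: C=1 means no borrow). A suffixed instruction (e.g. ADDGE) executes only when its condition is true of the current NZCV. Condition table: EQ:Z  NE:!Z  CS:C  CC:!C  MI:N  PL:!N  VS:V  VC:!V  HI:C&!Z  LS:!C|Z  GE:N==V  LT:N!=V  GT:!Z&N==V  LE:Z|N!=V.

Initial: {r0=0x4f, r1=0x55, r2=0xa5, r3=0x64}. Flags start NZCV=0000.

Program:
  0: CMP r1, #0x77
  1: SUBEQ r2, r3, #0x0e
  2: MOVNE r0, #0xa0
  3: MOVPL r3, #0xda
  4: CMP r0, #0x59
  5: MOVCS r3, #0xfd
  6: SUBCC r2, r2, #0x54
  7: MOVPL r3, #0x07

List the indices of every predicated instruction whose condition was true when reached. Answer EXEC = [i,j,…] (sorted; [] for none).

EXEC = [2,5,7]

[0] flags=1000 → (cmp)
[1] flags=1000 EQ?F → skip
[2] flags=1000 NE?T → r0=0xa0
[3] flags=1000 PL?F → skip
[4] flags=0011 → (cmp)
[5] flags=0011 CS?T → r3=0xfd
[6] flags=0011 CC?F → skip
[7] flags=0011 PL?T → r3=0x07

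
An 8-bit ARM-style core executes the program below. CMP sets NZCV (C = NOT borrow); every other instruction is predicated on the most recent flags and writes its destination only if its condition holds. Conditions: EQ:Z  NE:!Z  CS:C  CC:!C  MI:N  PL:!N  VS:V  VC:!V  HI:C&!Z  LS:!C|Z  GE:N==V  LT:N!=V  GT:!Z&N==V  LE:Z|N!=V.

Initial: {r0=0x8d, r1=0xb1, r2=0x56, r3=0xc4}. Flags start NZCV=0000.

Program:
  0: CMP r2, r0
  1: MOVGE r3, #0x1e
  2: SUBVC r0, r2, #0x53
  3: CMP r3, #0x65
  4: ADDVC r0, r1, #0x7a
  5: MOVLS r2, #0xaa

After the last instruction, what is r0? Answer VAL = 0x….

0: ✓ CMP  NZCV=1001
1: ✓ MOVGE  r3←0x1e
2: · SUBVC
3: ✓ CMP  NZCV=1000
4: ✓ ADDVC  r0←0x2b
5: ✓ MOVLS  r2←0xaa

VAL = 0x2b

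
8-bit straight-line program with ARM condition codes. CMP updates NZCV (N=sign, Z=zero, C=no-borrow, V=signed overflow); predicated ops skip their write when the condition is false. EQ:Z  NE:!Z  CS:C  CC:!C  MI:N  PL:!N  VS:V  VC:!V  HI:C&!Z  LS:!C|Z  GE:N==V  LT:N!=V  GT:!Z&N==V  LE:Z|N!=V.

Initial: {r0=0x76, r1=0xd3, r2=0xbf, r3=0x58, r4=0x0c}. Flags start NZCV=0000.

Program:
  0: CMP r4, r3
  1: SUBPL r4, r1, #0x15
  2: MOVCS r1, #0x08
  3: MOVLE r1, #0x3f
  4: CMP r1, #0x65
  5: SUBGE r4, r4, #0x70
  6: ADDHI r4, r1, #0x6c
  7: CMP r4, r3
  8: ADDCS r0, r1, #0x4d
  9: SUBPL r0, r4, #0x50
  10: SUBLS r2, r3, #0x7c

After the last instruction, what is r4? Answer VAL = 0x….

[0] flags=1000 → (cmp)
[1] flags=1000 PL?F → skip
[2] flags=1000 CS?F → skip
[3] flags=1000 LE?T → r1=0x3f
[4] flags=1000 → (cmp)
[5] flags=1000 GE?F → skip
[6] flags=1000 HI?F → skip
[7] flags=1000 → (cmp)
[8] flags=1000 CS?F → skip
[9] flags=1000 PL?F → skip
[10] flags=1000 LS?T → r2=0xdc

VAL = 0x0c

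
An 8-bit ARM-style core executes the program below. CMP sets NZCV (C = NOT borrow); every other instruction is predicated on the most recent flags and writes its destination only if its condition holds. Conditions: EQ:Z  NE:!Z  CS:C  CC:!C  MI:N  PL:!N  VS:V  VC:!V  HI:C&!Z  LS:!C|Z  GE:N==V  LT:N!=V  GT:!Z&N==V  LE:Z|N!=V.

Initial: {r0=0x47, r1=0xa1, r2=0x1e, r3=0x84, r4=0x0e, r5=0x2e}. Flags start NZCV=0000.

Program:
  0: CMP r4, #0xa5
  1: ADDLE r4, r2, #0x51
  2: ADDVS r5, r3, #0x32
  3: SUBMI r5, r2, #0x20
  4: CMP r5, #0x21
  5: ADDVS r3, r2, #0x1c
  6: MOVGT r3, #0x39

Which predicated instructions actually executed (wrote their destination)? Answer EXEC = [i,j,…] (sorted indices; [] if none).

EXEC = [6]

0: ✓ CMP  NZCV=0000
1: · ADDLE
2: · ADDVS
3: · SUBMI
4: ✓ CMP  NZCV=0010
5: · ADDVS
6: ✓ MOVGT  r3←0x39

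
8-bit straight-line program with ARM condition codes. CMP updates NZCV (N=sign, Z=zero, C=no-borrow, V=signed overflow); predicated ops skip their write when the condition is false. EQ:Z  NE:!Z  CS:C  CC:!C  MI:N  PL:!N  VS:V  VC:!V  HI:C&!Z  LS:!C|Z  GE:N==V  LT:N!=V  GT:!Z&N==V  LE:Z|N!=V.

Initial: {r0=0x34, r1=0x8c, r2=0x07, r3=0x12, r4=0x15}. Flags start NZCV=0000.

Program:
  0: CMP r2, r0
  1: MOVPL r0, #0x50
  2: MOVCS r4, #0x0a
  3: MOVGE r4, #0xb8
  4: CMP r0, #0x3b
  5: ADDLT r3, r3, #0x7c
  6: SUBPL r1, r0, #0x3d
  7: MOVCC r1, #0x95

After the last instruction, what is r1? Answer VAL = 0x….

VAL = 0x95

0: ✓ CMP  NZCV=1000
1: · MOVPL
2: · MOVCS
3: · MOVGE
4: ✓ CMP  NZCV=1000
5: ✓ ADDLT  r3←0x8e
6: · SUBPL
7: ✓ MOVCC  r1←0x95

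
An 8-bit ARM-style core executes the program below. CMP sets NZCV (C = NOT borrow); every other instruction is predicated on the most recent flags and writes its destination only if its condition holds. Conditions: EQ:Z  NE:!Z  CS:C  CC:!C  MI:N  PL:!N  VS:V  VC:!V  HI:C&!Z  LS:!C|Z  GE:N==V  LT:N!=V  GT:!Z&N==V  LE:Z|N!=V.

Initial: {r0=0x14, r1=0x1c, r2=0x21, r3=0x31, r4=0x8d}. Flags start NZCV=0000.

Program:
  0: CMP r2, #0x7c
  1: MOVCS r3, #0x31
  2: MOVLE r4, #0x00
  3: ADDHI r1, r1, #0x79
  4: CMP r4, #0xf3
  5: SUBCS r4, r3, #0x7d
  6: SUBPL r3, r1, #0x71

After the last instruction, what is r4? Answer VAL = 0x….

[0] flags=1000 → (cmp)
[1] flags=1000 CS?F → skip
[2] flags=1000 LE?T → r4=0x00
[3] flags=1000 HI?F → skip
[4] flags=0000 → (cmp)
[5] flags=0000 CS?F → skip
[6] flags=0000 PL?T → r3=0xab

VAL = 0x00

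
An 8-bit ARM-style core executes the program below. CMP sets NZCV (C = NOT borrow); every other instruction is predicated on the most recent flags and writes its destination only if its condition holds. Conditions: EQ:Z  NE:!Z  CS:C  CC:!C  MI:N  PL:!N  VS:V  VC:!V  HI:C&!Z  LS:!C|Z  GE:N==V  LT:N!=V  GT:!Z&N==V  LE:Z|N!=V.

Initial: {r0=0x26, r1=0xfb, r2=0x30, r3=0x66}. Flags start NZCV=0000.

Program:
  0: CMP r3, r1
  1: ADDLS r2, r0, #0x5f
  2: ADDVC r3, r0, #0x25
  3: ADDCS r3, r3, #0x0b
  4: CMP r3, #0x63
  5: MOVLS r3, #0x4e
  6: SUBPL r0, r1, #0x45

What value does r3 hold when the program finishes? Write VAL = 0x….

[0] flags=0000 → (cmp)
[1] flags=0000 LS?T → r2=0x85
[2] flags=0000 VC?T → r3=0x4b
[3] flags=0000 CS?F → skip
[4] flags=1000 → (cmp)
[5] flags=1000 LS?T → r3=0x4e
[6] flags=1000 PL?F → skip

VAL = 0x4e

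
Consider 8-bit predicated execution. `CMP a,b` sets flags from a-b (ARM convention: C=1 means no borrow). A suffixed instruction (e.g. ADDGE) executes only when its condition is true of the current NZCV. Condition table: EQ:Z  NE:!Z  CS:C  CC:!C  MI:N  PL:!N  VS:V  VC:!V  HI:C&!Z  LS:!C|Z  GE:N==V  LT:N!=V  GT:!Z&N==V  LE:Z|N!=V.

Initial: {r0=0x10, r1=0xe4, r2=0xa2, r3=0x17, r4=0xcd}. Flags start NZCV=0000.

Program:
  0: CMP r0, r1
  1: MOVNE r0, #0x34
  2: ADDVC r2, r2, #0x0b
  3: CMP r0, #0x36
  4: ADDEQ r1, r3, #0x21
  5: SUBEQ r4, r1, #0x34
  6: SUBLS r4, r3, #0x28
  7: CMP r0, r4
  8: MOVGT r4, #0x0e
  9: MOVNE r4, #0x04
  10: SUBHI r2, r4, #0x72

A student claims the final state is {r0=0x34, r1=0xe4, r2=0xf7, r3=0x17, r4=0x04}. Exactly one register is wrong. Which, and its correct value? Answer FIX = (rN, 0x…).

FIX = (r2, 0xad)

[0] flags=0000 → (cmp)
[1] flags=0000 NE?T → r0=0x34
[2] flags=0000 VC?T → r2=0xad
[3] flags=1000 → (cmp)
[4] flags=1000 EQ?F → skip
[5] flags=1000 EQ?F → skip
[6] flags=1000 LS?T → r4=0xef
[7] flags=0000 → (cmp)
[8] flags=0000 GT?T → r4=0x0e
[9] flags=0000 NE?T → r4=0x04
[10] flags=0000 HI?F → skip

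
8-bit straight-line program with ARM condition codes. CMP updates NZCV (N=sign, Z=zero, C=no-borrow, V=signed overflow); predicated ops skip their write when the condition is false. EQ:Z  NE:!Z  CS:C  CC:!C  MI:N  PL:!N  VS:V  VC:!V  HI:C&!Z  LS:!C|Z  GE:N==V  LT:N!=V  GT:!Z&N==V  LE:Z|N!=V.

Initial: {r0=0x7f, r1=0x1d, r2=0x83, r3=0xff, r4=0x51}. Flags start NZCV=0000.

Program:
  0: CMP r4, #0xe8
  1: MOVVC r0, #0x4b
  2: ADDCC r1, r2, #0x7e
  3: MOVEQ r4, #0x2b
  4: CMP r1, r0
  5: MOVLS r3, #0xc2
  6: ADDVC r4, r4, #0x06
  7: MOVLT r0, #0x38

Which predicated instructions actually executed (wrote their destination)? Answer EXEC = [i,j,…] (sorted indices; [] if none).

0: ✓ CMP  NZCV=0000
1: ✓ MOVVC  r0←0x4b
2: ✓ ADDCC  r1←0x01
3: · MOVEQ
4: ✓ CMP  NZCV=1000
5: ✓ MOVLS  r3←0xc2
6: ✓ ADDVC  r4←0x57
7: ✓ MOVLT  r0←0x38

EXEC = [1,2,5,6,7]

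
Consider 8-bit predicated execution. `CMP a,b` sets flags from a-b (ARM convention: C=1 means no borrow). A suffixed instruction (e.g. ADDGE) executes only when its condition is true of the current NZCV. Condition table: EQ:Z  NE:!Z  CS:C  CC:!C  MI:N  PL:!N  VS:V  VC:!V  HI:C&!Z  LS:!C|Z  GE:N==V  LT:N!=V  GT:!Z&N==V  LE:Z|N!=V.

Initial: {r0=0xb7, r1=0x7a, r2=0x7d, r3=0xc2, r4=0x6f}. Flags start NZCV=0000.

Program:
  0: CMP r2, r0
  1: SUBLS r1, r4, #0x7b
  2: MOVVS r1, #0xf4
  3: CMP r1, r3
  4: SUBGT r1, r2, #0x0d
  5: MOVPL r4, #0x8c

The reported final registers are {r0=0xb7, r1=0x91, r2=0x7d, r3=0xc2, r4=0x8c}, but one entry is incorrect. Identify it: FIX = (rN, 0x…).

FIX = (r1, 0x70)

0: ✓ CMP  NZCV=1001
1: ✓ SUBLS  r1←0xf4
2: ✓ MOVVS  r1←0xf4
3: ✓ CMP  NZCV=0010
4: ✓ SUBGT  r1←0x70
5: ✓ MOVPL  r4←0x8c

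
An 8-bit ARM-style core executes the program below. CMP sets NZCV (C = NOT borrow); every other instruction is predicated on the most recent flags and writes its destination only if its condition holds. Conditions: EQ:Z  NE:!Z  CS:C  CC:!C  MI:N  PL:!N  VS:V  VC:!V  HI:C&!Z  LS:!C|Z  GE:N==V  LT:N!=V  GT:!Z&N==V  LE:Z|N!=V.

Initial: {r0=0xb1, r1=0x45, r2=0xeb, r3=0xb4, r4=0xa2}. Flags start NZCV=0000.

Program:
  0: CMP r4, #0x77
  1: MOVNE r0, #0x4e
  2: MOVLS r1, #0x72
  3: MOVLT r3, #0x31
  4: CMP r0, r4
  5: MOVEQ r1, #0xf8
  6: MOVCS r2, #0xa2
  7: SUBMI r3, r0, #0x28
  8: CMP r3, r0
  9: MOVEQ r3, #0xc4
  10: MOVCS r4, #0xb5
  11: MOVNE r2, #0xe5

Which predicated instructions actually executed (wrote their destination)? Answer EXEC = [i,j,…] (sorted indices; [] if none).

[0] flags=0011 → (cmp)
[1] flags=0011 NE?T → r0=0x4e
[2] flags=0011 LS?F → skip
[3] flags=0011 LT?T → r3=0x31
[4] flags=1001 → (cmp)
[5] flags=1001 EQ?F → skip
[6] flags=1001 CS?F → skip
[7] flags=1001 MI?T → r3=0x26
[8] flags=1000 → (cmp)
[9] flags=1000 EQ?F → skip
[10] flags=1000 CS?F → skip
[11] flags=1000 NE?T → r2=0xe5

EXEC = [1,3,7,11]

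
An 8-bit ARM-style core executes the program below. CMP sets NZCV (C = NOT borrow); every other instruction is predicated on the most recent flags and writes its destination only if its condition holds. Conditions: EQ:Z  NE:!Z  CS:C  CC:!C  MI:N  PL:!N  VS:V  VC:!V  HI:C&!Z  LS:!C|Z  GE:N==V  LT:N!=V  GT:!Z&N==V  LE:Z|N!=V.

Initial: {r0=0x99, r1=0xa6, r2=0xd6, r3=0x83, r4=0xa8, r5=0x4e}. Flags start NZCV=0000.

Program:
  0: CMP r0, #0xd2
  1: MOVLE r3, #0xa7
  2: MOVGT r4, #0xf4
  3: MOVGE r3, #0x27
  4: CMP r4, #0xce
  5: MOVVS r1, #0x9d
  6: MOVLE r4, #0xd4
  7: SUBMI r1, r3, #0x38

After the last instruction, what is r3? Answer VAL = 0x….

VAL = 0xa7

[0] flags=1000 → (cmp)
[1] flags=1000 LE?T → r3=0xa7
[2] flags=1000 GT?F → skip
[3] flags=1000 GE?F → skip
[4] flags=1000 → (cmp)
[5] flags=1000 VS?F → skip
[6] flags=1000 LE?T → r4=0xd4
[7] flags=1000 MI?T → r1=0x6f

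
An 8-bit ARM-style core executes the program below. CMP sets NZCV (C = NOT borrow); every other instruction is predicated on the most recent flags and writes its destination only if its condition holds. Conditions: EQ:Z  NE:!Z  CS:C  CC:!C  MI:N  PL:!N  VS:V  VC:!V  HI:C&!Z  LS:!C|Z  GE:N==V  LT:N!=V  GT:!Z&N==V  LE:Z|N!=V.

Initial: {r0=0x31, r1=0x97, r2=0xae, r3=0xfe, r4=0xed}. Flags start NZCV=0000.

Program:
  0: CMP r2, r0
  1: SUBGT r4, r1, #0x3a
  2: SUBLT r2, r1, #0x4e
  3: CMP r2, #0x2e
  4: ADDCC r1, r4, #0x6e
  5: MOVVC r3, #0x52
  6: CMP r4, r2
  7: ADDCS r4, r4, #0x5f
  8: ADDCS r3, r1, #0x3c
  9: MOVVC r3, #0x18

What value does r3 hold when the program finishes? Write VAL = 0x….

0: ✓ CMP  NZCV=0011
1: · SUBGT
2: ✓ SUBLT  r2←0x49
3: ✓ CMP  NZCV=0010
4: · ADDCC
5: ✓ MOVVC  r3←0x52
6: ✓ CMP  NZCV=1010
7: ✓ ADDCS  r4←0x4c
8: ✓ ADDCS  r3←0xd3
9: ✓ MOVVC  r3←0x18

VAL = 0x18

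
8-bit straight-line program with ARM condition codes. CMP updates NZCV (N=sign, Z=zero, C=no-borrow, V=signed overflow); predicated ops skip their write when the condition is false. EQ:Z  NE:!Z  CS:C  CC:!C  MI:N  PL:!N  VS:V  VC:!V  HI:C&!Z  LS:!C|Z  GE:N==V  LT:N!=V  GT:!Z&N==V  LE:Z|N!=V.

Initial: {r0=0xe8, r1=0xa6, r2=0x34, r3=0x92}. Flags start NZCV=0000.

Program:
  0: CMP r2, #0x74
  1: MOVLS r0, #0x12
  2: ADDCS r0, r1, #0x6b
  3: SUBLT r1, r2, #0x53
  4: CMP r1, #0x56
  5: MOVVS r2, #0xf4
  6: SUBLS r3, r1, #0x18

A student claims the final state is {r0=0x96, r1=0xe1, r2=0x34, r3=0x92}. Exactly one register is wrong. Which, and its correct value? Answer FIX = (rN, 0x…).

FIX = (r0, 0x12)

0: ✓ CMP  NZCV=1000
1: ✓ MOVLS  r0←0x12
2: · ADDCS
3: ✓ SUBLT  r1←0xe1
4: ✓ CMP  NZCV=1010
5: · MOVVS
6: · SUBLS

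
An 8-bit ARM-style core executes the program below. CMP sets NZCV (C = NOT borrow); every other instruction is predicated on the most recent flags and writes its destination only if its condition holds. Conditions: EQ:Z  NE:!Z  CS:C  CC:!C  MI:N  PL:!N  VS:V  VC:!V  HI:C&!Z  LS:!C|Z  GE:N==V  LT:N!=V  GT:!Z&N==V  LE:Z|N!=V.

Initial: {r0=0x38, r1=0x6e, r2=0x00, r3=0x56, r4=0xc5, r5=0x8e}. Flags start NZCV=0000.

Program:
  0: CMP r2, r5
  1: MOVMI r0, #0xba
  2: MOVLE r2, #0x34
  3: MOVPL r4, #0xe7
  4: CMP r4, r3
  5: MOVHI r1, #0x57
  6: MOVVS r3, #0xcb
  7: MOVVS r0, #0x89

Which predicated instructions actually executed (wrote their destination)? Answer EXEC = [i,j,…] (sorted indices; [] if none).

0: ✓ CMP  NZCV=0000
1: · MOVMI
2: · MOVLE
3: ✓ MOVPL  r4←0xe7
4: ✓ CMP  NZCV=1010
5: ✓ MOVHI  r1←0x57
6: · MOVVS
7: · MOVVS

EXEC = [3,5]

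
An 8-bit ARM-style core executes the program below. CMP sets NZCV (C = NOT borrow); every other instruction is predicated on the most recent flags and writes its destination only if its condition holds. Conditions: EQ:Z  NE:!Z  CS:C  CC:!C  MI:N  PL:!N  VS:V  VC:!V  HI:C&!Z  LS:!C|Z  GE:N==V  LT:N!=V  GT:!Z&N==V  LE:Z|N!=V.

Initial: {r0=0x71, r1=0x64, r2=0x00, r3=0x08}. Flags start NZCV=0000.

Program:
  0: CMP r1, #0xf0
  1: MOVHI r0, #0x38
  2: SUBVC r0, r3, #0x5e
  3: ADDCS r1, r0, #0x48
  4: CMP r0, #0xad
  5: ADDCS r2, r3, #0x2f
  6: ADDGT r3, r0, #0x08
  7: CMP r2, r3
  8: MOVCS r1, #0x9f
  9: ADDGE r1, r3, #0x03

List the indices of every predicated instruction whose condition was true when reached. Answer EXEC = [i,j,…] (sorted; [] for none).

0: ✓ CMP  NZCV=0000
1: · MOVHI
2: ✓ SUBVC  r0←0xaa
3: · ADDCS
4: ✓ CMP  NZCV=1000
5: · ADDCS
6: · ADDGT
7: ✓ CMP  NZCV=1000
8: · MOVCS
9: · ADDGE

EXEC = [2]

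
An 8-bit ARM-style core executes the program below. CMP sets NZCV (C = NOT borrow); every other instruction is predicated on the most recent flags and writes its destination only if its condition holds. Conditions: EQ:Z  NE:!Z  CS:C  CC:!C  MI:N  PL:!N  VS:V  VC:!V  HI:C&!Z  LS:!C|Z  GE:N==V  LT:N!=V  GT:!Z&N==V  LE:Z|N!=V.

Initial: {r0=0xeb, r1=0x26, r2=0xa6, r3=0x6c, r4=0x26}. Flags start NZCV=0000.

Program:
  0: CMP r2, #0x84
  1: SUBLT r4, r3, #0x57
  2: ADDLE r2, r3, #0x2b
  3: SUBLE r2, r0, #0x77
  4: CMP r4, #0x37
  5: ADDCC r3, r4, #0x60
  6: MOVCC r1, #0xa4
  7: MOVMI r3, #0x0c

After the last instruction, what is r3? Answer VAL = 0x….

VAL = 0x0c

[0] flags=0010 → (cmp)
[1] flags=0010 LT?F → skip
[2] flags=0010 LE?F → skip
[3] flags=0010 LE?F → skip
[4] flags=1000 → (cmp)
[5] flags=1000 CC?T → r3=0x86
[6] flags=1000 CC?T → r1=0xa4
[7] flags=1000 MI?T → r3=0x0c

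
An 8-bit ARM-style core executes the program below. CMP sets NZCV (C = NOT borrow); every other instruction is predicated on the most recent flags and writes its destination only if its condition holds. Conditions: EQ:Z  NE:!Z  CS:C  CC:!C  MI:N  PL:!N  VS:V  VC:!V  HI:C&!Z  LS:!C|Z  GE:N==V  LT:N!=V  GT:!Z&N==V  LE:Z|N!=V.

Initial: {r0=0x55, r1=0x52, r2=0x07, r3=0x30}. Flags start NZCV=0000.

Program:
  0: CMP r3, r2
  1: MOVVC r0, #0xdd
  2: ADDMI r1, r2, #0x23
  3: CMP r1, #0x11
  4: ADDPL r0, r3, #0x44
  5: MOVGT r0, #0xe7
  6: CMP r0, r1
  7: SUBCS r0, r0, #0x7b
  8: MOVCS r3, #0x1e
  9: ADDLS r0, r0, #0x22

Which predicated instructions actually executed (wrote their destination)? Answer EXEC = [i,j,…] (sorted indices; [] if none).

EXEC = [1,4,5,7,8]

0: ✓ CMP  NZCV=0010
1: ✓ MOVVC  r0←0xdd
2: · ADDMI
3: ✓ CMP  NZCV=0010
4: ✓ ADDPL  r0←0x74
5: ✓ MOVGT  r0←0xe7
6: ✓ CMP  NZCV=1010
7: ✓ SUBCS  r0←0x6c
8: ✓ MOVCS  r3←0x1e
9: · ADDLS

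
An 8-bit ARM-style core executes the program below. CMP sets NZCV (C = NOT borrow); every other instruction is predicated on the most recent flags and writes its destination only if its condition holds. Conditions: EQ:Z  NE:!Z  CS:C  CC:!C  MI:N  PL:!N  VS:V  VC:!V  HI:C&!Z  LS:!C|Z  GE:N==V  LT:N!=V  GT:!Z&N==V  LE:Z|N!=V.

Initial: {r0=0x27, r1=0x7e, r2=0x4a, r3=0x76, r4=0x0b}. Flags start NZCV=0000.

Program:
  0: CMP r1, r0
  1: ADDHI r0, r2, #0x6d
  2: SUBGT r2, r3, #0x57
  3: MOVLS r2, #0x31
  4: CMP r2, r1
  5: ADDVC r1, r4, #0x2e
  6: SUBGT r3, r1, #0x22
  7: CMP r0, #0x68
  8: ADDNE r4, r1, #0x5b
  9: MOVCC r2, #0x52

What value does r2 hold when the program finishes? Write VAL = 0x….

VAL = 0x1f

[0] flags=0010 → (cmp)
[1] flags=0010 HI?T → r0=0xb7
[2] flags=0010 GT?T → r2=0x1f
[3] flags=0010 LS?F → skip
[4] flags=1000 → (cmp)
[5] flags=1000 VC?T → r1=0x39
[6] flags=1000 GT?F → skip
[7] flags=0011 → (cmp)
[8] flags=0011 NE?T → r4=0x94
[9] flags=0011 CC?F → skip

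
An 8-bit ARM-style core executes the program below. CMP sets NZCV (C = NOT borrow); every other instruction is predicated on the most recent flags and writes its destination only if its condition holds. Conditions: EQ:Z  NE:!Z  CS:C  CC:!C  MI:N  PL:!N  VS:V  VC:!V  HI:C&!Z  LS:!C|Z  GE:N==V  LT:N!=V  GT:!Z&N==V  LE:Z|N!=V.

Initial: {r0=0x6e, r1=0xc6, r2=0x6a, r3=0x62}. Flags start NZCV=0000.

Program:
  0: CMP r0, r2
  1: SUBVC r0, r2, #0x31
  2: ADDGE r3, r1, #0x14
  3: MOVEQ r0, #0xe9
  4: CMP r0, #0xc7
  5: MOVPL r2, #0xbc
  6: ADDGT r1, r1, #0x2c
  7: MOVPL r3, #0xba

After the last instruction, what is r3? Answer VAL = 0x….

[0] flags=0010 → (cmp)
[1] flags=0010 VC?T → r0=0x39
[2] flags=0010 GE?T → r3=0xda
[3] flags=0010 EQ?F → skip
[4] flags=0000 → (cmp)
[5] flags=0000 PL?T → r2=0xbc
[6] flags=0000 GT?T → r1=0xf2
[7] flags=0000 PL?T → r3=0xba

VAL = 0xba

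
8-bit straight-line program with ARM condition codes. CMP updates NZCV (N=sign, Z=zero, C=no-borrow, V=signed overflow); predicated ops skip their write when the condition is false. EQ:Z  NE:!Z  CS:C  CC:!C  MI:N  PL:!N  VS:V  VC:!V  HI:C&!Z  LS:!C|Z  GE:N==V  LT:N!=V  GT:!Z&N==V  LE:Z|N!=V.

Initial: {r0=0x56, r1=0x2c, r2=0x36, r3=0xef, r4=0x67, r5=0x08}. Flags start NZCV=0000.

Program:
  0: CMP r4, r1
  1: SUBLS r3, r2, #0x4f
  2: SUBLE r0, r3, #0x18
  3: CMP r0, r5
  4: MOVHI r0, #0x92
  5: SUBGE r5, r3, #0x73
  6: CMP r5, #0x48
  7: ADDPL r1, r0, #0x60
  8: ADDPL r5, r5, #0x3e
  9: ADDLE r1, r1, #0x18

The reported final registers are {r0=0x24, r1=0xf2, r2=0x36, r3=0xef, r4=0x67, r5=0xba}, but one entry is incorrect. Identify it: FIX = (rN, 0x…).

[0] flags=0010 → (cmp)
[1] flags=0010 LS?F → skip
[2] flags=0010 LE?F → skip
[3] flags=0010 → (cmp)
[4] flags=0010 HI?T → r0=0x92
[5] flags=0010 GE?T → r5=0x7c
[6] flags=0010 → (cmp)
[7] flags=0010 PL?T → r1=0xf2
[8] flags=0010 PL?T → r5=0xba
[9] flags=0010 LE?F → skip

FIX = (r0, 0x92)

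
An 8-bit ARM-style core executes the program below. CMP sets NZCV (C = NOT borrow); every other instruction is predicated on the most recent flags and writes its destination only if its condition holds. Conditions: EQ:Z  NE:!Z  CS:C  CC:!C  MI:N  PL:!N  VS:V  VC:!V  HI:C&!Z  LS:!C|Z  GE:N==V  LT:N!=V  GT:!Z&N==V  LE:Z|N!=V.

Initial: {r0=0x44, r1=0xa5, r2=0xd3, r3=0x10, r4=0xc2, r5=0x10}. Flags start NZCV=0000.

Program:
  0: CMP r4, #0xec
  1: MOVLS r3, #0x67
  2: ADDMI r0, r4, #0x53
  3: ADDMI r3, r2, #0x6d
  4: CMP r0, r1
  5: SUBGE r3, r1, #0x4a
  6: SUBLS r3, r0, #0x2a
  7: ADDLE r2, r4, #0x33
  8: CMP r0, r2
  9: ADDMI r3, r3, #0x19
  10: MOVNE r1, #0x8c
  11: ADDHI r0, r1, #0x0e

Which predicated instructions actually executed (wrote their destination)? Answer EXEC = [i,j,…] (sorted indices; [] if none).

EXEC = [1,2,3,5,6,10]

[0] flags=1000 → (cmp)
[1] flags=1000 LS?T → r3=0x67
[2] flags=1000 MI?T → r0=0x15
[3] flags=1000 MI?T → r3=0x40
[4] flags=0000 → (cmp)
[5] flags=0000 GE?T → r3=0x5b
[6] flags=0000 LS?T → r3=0xeb
[7] flags=0000 LE?F → skip
[8] flags=0000 → (cmp)
[9] flags=0000 MI?F → skip
[10] flags=0000 NE?T → r1=0x8c
[11] flags=0000 HI?F → skip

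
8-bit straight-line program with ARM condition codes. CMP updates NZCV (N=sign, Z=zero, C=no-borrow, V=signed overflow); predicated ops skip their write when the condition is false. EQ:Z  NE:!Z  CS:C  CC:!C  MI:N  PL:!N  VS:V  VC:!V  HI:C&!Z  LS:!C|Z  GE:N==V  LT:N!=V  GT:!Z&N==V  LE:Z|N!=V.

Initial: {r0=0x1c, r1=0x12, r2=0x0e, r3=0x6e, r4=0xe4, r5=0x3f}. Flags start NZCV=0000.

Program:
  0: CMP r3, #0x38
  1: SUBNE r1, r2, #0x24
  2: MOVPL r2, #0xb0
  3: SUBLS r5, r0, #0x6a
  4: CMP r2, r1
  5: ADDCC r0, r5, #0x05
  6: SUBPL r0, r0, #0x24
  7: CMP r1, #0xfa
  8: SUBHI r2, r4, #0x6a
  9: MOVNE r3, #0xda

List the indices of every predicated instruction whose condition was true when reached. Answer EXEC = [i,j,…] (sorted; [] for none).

EXEC = [1,2,5,9]

0: ✓ CMP  NZCV=0010
1: ✓ SUBNE  r1←0xea
2: ✓ MOVPL  r2←0xb0
3: · SUBLS
4: ✓ CMP  NZCV=1000
5: ✓ ADDCC  r0←0x44
6: · SUBPL
7: ✓ CMP  NZCV=1000
8: · SUBHI
9: ✓ MOVNE  r3←0xda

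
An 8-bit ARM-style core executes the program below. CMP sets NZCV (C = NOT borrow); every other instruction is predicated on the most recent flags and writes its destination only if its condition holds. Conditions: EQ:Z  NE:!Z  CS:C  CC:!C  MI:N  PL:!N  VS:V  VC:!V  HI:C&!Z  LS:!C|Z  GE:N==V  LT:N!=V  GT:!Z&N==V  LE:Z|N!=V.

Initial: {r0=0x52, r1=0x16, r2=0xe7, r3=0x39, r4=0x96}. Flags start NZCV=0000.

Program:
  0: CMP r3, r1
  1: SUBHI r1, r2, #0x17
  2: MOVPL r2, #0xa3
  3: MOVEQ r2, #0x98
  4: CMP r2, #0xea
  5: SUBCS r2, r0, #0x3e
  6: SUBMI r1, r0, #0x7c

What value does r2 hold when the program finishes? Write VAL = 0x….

VAL = 0xa3

0: ✓ CMP  NZCV=0010
1: ✓ SUBHI  r1←0xd0
2: ✓ MOVPL  r2←0xa3
3: · MOVEQ
4: ✓ CMP  NZCV=1000
5: · SUBCS
6: ✓ SUBMI  r1←0xd6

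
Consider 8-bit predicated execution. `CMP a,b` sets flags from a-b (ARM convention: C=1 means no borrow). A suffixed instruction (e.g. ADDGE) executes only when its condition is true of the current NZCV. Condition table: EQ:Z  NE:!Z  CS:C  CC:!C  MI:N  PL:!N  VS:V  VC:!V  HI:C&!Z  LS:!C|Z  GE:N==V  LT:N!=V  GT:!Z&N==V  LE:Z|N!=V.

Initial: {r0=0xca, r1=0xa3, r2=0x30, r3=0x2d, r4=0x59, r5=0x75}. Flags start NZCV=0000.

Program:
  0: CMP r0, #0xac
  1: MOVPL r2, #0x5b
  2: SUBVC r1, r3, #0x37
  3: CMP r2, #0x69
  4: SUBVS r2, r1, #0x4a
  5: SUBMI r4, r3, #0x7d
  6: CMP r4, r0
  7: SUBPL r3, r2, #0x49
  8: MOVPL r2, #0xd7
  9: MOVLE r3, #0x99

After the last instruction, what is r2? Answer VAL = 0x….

[0] flags=0010 → (cmp)
[1] flags=0010 PL?T → r2=0x5b
[2] flags=0010 VC?T → r1=0xf6
[3] flags=1000 → (cmp)
[4] flags=1000 VS?F → skip
[5] flags=1000 MI?T → r4=0xb0
[6] flags=1000 → (cmp)
[7] flags=1000 PL?F → skip
[8] flags=1000 PL?F → skip
[9] flags=1000 LE?T → r3=0x99

VAL = 0x5b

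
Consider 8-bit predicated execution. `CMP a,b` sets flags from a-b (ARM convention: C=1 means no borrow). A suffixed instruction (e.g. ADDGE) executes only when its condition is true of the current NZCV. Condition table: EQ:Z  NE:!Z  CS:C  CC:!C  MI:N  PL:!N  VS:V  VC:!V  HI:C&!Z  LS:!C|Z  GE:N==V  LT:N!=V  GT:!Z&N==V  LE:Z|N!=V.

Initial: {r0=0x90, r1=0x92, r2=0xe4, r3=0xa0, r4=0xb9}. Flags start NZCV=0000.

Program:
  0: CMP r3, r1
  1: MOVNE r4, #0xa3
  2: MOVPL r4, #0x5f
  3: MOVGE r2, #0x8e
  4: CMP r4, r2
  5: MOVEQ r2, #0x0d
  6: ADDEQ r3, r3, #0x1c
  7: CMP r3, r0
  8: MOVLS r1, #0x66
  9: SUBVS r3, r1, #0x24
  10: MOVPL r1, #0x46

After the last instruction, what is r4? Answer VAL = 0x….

VAL = 0x5f

0: ✓ CMP  NZCV=0010
1: ✓ MOVNE  r4←0xa3
2: ✓ MOVPL  r4←0x5f
3: ✓ MOVGE  r2←0x8e
4: ✓ CMP  NZCV=1001
5: · MOVEQ
6: · ADDEQ
7: ✓ CMP  NZCV=0010
8: · MOVLS
9: · SUBVS
10: ✓ MOVPL  r1←0x46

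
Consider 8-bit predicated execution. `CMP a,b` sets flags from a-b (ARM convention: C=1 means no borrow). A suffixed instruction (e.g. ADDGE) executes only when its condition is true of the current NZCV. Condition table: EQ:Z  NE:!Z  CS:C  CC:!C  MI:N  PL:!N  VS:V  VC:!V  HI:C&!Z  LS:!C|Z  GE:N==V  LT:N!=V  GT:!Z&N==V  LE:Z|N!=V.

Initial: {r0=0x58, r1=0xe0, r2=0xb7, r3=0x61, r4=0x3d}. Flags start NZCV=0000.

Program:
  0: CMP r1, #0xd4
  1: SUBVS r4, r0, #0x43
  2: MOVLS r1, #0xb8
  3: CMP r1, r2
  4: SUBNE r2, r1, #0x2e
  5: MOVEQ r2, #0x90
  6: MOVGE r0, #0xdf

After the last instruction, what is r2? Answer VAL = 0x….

[0] flags=0010 → (cmp)
[1] flags=0010 VS?F → skip
[2] flags=0010 LS?F → skip
[3] flags=0010 → (cmp)
[4] flags=0010 NE?T → r2=0xb2
[5] flags=0010 EQ?F → skip
[6] flags=0010 GE?T → r0=0xdf

VAL = 0xb2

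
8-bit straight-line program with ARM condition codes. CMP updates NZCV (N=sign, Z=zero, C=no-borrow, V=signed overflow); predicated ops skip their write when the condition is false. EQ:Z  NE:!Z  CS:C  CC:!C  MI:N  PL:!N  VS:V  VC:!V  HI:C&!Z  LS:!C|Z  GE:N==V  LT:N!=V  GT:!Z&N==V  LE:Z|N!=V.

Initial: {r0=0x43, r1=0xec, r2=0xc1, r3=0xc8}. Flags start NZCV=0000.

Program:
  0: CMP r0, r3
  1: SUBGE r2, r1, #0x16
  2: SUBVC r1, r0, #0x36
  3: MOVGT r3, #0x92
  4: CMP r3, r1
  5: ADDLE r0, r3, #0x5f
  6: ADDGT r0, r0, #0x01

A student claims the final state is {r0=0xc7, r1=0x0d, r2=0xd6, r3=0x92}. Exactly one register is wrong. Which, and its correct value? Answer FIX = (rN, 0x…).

FIX = (r0, 0xf1)

[0] flags=0000 → (cmp)
[1] flags=0000 GE?T → r2=0xd6
[2] flags=0000 VC?T → r1=0x0d
[3] flags=0000 GT?T → r3=0x92
[4] flags=1010 → (cmp)
[5] flags=1010 LE?T → r0=0xf1
[6] flags=1010 GT?F → skip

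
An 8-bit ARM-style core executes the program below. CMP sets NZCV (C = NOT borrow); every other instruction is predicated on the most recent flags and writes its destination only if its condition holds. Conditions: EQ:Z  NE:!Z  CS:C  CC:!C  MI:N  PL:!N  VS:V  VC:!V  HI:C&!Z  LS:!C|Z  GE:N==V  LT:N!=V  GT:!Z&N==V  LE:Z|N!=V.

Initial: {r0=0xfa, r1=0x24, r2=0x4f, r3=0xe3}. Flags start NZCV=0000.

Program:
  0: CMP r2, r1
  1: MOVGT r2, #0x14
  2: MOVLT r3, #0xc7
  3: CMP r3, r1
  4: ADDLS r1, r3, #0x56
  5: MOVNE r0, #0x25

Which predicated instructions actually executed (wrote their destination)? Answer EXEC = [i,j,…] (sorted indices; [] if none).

0: ✓ CMP  NZCV=0010
1: ✓ MOVGT  r2←0x14
2: · MOVLT
3: ✓ CMP  NZCV=1010
4: · ADDLS
5: ✓ MOVNE  r0←0x25

EXEC = [1,5]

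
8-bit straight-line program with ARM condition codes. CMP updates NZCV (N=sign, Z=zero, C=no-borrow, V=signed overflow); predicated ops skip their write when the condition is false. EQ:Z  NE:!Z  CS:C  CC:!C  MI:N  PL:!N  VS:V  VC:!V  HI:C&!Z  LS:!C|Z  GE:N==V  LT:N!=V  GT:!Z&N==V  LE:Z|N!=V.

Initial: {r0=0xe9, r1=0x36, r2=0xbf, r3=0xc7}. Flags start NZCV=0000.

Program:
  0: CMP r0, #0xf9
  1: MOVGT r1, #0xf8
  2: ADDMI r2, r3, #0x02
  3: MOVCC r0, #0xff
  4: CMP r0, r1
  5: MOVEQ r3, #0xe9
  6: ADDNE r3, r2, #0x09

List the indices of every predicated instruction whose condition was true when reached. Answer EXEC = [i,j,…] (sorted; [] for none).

0: ✓ CMP  NZCV=1000
1: · MOVGT
2: ✓ ADDMI  r2←0xc9
3: ✓ MOVCC  r0←0xff
4: ✓ CMP  NZCV=1010
5: · MOVEQ
6: ✓ ADDNE  r3←0xd2

EXEC = [2,3,6]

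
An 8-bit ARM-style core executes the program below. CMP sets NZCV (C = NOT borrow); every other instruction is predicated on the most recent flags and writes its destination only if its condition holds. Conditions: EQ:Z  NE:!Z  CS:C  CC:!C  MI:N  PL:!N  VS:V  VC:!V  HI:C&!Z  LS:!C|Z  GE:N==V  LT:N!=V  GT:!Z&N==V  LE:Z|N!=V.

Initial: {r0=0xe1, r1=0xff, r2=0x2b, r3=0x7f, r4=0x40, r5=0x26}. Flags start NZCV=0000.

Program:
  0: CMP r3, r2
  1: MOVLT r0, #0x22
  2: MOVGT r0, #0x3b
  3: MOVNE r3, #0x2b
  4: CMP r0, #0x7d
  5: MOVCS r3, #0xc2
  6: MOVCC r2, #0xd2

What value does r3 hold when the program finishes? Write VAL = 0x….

0: ✓ CMP  NZCV=0010
1: · MOVLT
2: ✓ MOVGT  r0←0x3b
3: ✓ MOVNE  r3←0x2b
4: ✓ CMP  NZCV=1000
5: · MOVCS
6: ✓ MOVCC  r2←0xd2

VAL = 0x2b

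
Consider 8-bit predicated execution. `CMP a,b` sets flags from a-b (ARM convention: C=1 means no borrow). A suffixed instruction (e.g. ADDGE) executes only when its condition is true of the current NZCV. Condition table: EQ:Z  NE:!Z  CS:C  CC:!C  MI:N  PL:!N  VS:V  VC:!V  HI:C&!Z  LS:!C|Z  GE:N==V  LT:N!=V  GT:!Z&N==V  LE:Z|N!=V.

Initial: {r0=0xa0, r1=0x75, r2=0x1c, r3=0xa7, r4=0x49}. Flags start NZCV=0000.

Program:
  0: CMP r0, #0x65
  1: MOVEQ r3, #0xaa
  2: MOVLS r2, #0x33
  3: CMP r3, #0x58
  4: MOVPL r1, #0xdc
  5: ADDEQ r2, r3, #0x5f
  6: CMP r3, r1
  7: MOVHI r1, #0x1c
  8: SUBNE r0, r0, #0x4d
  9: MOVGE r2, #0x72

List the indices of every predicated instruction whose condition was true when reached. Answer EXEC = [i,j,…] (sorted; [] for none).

0: ✓ CMP  NZCV=0011
1: · MOVEQ
2: · MOVLS
3: ✓ CMP  NZCV=0011
4: ✓ MOVPL  r1←0xdc
5: · ADDEQ
6: ✓ CMP  NZCV=1000
7: · MOVHI
8: ✓ SUBNE  r0←0x53
9: · MOVGE

EXEC = [4,8]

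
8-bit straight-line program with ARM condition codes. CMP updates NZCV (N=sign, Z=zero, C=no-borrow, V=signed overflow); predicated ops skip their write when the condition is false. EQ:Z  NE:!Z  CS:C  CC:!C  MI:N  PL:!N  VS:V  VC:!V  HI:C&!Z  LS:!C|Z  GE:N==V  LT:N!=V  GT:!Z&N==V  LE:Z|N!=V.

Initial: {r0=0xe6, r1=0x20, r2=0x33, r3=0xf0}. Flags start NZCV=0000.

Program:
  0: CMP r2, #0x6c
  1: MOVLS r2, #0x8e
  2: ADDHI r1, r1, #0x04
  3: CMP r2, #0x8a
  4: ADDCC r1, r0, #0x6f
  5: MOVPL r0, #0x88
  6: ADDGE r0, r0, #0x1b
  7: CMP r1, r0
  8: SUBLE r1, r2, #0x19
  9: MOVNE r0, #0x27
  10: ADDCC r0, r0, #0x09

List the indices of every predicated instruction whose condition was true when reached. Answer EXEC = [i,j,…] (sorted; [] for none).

0: ✓ CMP  NZCV=1000
1: ✓ MOVLS  r2←0x8e
2: · ADDHI
3: ✓ CMP  NZCV=0010
4: · ADDCC
5: ✓ MOVPL  r0←0x88
6: ✓ ADDGE  r0←0xa3
7: ✓ CMP  NZCV=0000
8: · SUBLE
9: ✓ MOVNE  r0←0x27
10: ✓ ADDCC  r0←0x30

EXEC = [1,5,6,9,10]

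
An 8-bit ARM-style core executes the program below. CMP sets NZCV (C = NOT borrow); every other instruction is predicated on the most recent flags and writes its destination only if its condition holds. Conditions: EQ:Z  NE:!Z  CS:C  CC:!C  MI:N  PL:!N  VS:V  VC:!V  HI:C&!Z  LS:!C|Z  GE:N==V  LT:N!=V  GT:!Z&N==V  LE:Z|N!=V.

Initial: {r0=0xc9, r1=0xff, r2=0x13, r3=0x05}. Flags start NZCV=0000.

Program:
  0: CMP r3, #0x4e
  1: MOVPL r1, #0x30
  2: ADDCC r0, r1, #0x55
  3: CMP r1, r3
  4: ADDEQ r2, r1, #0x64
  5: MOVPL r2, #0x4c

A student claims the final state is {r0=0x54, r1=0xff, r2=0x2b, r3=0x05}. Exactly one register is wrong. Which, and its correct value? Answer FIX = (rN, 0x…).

FIX = (r2, 0x13)

[0] flags=1000 → (cmp)
[1] flags=1000 PL?F → skip
[2] flags=1000 CC?T → r0=0x54
[3] flags=1010 → (cmp)
[4] flags=1010 EQ?F → skip
[5] flags=1010 PL?F → skip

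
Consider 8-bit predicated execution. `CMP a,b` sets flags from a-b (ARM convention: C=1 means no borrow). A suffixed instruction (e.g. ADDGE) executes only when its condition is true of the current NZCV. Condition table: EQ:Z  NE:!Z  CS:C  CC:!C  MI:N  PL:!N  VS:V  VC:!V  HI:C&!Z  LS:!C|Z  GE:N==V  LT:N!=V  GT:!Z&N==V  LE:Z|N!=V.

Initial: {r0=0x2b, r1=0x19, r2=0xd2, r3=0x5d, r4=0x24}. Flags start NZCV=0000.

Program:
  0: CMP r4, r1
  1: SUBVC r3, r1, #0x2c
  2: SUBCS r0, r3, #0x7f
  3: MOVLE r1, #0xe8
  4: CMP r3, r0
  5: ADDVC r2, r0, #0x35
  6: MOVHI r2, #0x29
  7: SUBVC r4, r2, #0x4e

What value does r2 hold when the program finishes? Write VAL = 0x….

[0] flags=0010 → (cmp)
[1] flags=0010 VC?T → r3=0xed
[2] flags=0010 CS?T → r0=0x6e
[3] flags=0010 LE?F → skip
[4] flags=0011 → (cmp)
[5] flags=0011 VC?F → skip
[6] flags=0011 HI?T → r2=0x29
[7] flags=0011 VC?F → skip

VAL = 0x29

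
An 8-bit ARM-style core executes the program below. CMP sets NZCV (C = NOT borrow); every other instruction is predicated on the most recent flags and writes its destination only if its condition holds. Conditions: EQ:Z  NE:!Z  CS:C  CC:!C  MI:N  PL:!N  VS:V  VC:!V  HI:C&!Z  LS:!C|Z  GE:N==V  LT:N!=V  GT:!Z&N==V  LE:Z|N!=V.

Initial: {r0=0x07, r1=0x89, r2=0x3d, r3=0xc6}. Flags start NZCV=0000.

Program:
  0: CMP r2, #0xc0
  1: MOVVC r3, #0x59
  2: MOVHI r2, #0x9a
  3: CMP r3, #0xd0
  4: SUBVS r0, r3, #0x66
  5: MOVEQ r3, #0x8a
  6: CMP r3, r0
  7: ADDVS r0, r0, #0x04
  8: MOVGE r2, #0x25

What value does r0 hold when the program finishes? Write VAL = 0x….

VAL = 0xf3

0: ✓ CMP  NZCV=0000
1: ✓ MOVVC  r3←0x59
2: · MOVHI
3: ✓ CMP  NZCV=1001
4: ✓ SUBVS  r0←0xf3
5: · MOVEQ
6: ✓ CMP  NZCV=0000
7: · ADDVS
8: ✓ MOVGE  r2←0x25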